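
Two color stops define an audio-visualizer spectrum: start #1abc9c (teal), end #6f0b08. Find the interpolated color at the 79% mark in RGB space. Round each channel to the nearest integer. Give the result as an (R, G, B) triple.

#1abc9c → (26, 188, 156); #6f0b08 → (111, 11, 8).
79% corresponds to t = 0.79.
R = 26 + 0.79 × (111 − 26) = 26 + 0.79 × 85 = 93.15 → 93
G = 188 + 0.79 × (11 − 188) = 188 + 0.79 × -177 = 48.17 → 48
B = 156 + 0.79 × (8 − 156) = 156 + 0.79 × -148 = 39.08 → 39

(93, 48, 39)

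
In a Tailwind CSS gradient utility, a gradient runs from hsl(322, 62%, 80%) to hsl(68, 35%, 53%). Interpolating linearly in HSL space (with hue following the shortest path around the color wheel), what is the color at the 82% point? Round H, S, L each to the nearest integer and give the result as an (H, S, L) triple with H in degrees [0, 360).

(49, 40, 58)

Hue: 68 − 322 = -254°, but |-254| > 180 so the shorter arc goes the other way: Δh = -254 + 360 = 106°.
H = 322 + 0.82 × (106) = 408.92 → 409 → 409 mod 360 = 49°
S = 62 + 0.82 × (35 − 62) = 39.86 → 40%
L = 80 + 0.82 × (53 − 80) = 57.86 → 58%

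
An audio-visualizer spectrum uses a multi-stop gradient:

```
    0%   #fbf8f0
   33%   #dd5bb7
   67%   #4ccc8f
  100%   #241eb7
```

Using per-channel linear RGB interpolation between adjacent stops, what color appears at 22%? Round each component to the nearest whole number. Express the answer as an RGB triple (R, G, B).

22% lies between the 0% and 33% stops, so the local fraction is t = (22 − 0)/(33 − 0) = 22/33 ≈ 0.6667.
#fbf8f0 → (251, 248, 240); #dd5bb7 → (221, 91, 183).
R = 251 + 0.6667 × (221 − 251) = 230.999 → 231
G = 248 + 0.6667 × (91 − 248) = 143.328 → 143
B = 240 + 0.6667 × (183 − 240) = 201.998 → 202

(231, 143, 202)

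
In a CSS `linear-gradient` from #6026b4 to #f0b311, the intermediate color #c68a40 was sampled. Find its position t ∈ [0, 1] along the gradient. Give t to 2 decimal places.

Invert the lerp on the B channel (largest span, 163): t = (64 − 180) / (17 − 180) = -116/-163 = 0.71166.
Check on R: (198 − 96)/(240 − 96) = 0.7083 ✓

0.71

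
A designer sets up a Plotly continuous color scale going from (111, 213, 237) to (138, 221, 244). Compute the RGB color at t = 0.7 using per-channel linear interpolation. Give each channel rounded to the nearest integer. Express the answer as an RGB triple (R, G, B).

(130, 219, 242)

R = 111 + 0.7 × (138 − 111) = 111 + 0.7 × 27 = 129.9 → 130
G = 213 + 0.7 × (221 − 213) = 213 + 0.7 × 8 = 218.6 → 219
B = 237 + 0.7 × (244 − 237) = 237 + 0.7 × 7 = 241.9 → 242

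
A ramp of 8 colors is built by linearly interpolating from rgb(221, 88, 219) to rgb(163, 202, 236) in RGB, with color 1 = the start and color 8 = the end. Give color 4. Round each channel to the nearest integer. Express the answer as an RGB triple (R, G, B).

With 8 swatches and endpoints inclusive, swatch 4 sits at t = (4 − 1)/(8 − 1) = 3/7 ≈ 0.4286.
R = 221 + 0.4286 × (163 − 221) = 196.141 → 196
G = 88 + 0.4286 × (202 − 88) = 136.86 → 137
B = 219 + 0.4286 × (236 − 219) = 226.286 → 226

(196, 137, 226)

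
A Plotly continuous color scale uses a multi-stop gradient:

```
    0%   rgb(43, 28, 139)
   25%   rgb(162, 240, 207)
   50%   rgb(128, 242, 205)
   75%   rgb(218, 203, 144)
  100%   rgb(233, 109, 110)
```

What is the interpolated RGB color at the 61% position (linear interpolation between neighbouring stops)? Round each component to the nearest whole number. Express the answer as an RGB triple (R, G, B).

(168, 225, 178)

61% lies between the 50% and 75% stops, so the local fraction is t = (61 − 50)/(75 − 50) = 11/25 ≈ 0.44.
R = 128 + 0.44 × (218 − 128) = 167.6 → 168
G = 242 + 0.44 × (203 − 242) = 224.84 → 225
B = 205 + 0.44 × (144 − 205) = 178.16 → 178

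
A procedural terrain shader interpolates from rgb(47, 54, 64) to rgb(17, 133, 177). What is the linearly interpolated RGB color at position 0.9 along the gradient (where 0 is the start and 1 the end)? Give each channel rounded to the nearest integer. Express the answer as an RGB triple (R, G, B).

(20, 125, 166)

R = 47 + 0.9 × (17 − 47) = 47 + 0.9 × -30 = 20 → 20
G = 54 + 0.9 × (133 − 54) = 54 + 0.9 × 79 = 125.1 → 125
B = 64 + 0.9 × (177 − 64) = 64 + 0.9 × 113 = 165.7 → 166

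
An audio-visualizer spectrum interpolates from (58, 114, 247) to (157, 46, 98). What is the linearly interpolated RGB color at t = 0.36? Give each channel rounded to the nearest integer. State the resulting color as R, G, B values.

R = 58 + 0.36 × (157 − 58) = 58 + 0.36 × 99 = 93.64 → 94
G = 114 + 0.36 × (46 − 114) = 114 + 0.36 × -68 = 89.52 → 90
B = 247 + 0.36 × (98 − 247) = 247 + 0.36 × -149 = 193.36 → 193

(94, 90, 193)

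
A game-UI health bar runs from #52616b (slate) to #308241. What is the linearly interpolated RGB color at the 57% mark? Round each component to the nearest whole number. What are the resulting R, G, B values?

#52616b → (82, 97, 107); #308241 → (48, 130, 65).
57% corresponds to t = 0.57.
R = 82 + 0.57 × (48 − 82) = 82 + 0.57 × -34 = 62.62 → 63
G = 97 + 0.57 × (130 − 97) = 97 + 0.57 × 33 = 115.81 → 116
B = 107 + 0.57 × (65 − 107) = 107 + 0.57 × -42 = 83.06 → 83
So the blended color is (63, 116, 83), about #3f7453.

(63, 116, 83)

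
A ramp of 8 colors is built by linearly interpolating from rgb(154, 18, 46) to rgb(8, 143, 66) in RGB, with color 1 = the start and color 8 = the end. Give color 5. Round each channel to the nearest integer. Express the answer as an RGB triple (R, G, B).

With 8 swatches and endpoints inclusive, swatch 5 sits at t = (5 − 1)/(8 − 1) = 4/7 ≈ 0.5714.
R = 154 + 0.5714 × (8 − 154) = 70.576 → 71
G = 18 + 0.5714 × (143 − 18) = 89.425 → 89
B = 46 + 0.5714 × (66 − 46) = 57.428 → 57

(71, 89, 57)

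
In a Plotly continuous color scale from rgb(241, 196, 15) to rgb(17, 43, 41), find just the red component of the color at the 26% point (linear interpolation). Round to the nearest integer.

R = 241 + 0.26 × (17 − 241) = 182.76 → 183

183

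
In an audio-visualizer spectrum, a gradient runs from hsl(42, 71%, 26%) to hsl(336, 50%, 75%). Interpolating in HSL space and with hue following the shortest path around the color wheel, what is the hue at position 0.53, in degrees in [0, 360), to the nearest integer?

Hue: 336 − 42 = 294°, but |294| > 180 so the shorter arc goes the other way: Δh = 294 − 360 = -66°.
H = 42 + 0.53 × (-66) = 7.02 → 7°

7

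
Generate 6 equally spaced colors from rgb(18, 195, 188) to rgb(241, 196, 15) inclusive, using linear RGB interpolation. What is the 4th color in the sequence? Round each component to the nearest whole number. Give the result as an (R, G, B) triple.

(152, 196, 84)

With 6 swatches and endpoints inclusive, swatch 4 sits at t = (4 − 1)/(6 − 1) = 3/5 ≈ 0.6.
R = 18 + 0.6 × (241 − 18) = 151.8 → 152
G = 195 + 0.6 × (196 − 195) = 195.6 → 196
B = 188 + 0.6 × (15 − 188) = 84.2 → 84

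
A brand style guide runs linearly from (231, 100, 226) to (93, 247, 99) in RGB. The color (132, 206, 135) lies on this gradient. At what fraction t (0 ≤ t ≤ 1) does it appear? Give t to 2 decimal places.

Invert the lerp on the G channel (largest span, 147): t = (206 − 100) / (247 − 100) = 106/147 = 0.72109.
Check on R: (132 − 231)/(93 − 231) = 0.7174 ✓

0.72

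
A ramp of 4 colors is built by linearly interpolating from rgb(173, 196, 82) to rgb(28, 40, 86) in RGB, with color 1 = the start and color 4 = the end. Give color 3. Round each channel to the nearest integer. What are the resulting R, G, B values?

(76, 92, 85)

With 4 swatches and endpoints inclusive, swatch 3 sits at t = (3 − 1)/(4 − 1) = 2/3 ≈ 0.6667.
R = 173 + 0.6667 × (28 − 173) = 76.329 → 76
G = 196 + 0.6667 × (40 − 196) = 91.995 → 92
B = 82 + 0.6667 × (86 − 82) = 84.667 → 85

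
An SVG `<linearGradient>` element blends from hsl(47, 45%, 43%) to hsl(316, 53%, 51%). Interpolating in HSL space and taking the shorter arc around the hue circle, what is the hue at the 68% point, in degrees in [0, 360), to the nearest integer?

Hue: 316 − 47 = 269°, but |269| > 180 so the shorter arc goes the other way: Δh = 269 − 360 = -91°.
H = 47 + 0.68 × (-91) = -14.88 → -15 → -15 mod 360 = 345°

345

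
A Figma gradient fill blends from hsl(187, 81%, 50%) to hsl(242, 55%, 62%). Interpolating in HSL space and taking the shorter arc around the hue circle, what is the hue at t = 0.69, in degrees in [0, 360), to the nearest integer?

Hue arc: Δh = 242 − 187 = 55° (|Δh| ≤ 180, already the shorter path).
H = 187 + 0.69 × (55) = 224.95 → 225°

225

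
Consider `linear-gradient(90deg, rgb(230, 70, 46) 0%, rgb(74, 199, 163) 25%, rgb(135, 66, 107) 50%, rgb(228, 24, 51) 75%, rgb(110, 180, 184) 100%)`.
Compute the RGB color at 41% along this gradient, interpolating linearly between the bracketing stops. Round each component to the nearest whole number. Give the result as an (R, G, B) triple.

(113, 114, 127)

41% lies between the 25% and 50% stops, so the local fraction is t = (41 − 25)/(50 − 25) = 16/25 ≈ 0.64.
R = 74 + 0.64 × (135 − 74) = 113.04 → 113
G = 199 + 0.64 × (66 − 199) = 113.88 → 114
B = 163 + 0.64 × (107 − 163) = 127.16 → 127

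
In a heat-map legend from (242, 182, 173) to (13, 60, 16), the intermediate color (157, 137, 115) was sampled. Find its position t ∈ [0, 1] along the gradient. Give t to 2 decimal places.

0.37

Invert the lerp on the R channel (largest span, 229): t = (157 − 242) / (13 − 242) = -85/-229 = 0.37118.
Check on G: (137 − 182)/(60 − 182) = 0.3689 ✓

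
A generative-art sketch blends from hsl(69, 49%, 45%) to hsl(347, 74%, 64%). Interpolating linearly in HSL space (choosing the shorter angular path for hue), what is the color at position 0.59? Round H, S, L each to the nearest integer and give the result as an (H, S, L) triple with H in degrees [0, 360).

(21, 64, 56)

Hue: 347 − 69 = 278°, but |278| > 180 so the shorter arc goes the other way: Δh = 278 − 360 = -82°.
H = 69 + 0.59 × (-82) = 20.62 → 21°
S = 49 + 0.59 × (74 − 49) = 63.75 → 64%
L = 45 + 0.59 × (64 − 45) = 56.21 → 56%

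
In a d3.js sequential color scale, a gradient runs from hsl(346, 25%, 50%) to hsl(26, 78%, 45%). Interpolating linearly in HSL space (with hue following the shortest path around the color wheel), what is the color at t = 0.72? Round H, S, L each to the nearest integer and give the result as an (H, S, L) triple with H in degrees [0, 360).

(15, 63, 46)

Hue: 26 − 346 = -320°, but |-320| > 180 so the shorter arc goes the other way: Δh = -320 + 360 = 40°.
H = 346 + 0.72 × (40) = 374.8 → 375 → 375 mod 360 = 15°
S = 25 + 0.72 × (78 − 25) = 63.16 → 63%
L = 50 + 0.72 × (45 − 50) = 46.4 → 46%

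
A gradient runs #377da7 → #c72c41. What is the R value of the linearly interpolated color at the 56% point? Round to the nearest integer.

R₁ = 55 (from #377da7), R₂ = 199 (from #c72c41).
R = 55 + 0.56 × (199 − 55) = 135.64 → 136

136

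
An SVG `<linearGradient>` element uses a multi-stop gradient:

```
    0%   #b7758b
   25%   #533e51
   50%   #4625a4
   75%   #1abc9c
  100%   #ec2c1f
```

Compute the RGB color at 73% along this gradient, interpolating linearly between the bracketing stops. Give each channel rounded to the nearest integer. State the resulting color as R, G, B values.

(30, 176, 157)

73% lies between the 50% and 75% stops, so the local fraction is t = (73 − 50)/(75 − 50) = 23/25 ≈ 0.92.
#4625a4 → (70, 37, 164); #1abc9c → (26, 188, 156).
R = 70 + 0.92 × (26 − 70) = 29.52 → 30
G = 37 + 0.92 × (188 − 37) = 175.92 → 176
B = 164 + 0.92 × (156 − 164) = 156.64 → 157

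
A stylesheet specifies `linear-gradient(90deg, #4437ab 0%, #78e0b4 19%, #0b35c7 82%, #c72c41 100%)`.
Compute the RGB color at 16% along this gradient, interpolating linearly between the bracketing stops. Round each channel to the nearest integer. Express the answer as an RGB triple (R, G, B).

(112, 197, 179)

16% lies between the 0% and 19% stops, so the local fraction is t = (16 − 0)/(19 − 0) = 16/19 ≈ 0.8421.
#4437ab → (68, 55, 171); #78e0b4 → (120, 224, 180).
R = 68 + 0.8421 × (120 − 68) = 111.789 → 112
G = 55 + 0.8421 × (224 − 55) = 197.315 → 197
B = 171 + 0.8421 × (180 − 171) = 178.579 → 179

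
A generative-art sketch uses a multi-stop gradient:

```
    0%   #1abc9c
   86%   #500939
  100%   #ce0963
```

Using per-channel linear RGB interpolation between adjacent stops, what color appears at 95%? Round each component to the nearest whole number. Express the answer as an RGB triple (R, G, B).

(161, 9, 84)

95% lies between the 86% and 100% stops, so the local fraction is t = (95 − 86)/(100 − 86) = 9/14 ≈ 0.6429.
#500939 → (80, 9, 57); #ce0963 → (206, 9, 99).
R = 80 + 0.6429 × (206 − 80) = 161.005 → 161
G = 9 + 0.6429 × (9 − 9) = 9 → 9
B = 57 + 0.6429 × (99 − 57) = 84.002 → 84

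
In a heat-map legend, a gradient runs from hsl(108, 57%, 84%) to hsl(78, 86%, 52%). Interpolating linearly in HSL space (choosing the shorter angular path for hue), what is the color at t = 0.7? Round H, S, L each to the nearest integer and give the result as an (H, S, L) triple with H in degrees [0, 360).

Hue arc: Δh = 78 − 108 = -30° (|Δh| ≤ 180, already the shorter path).
H = 108 + 0.7 × (-30) = 87 → 87°
S = 57 + 0.7 × (86 − 57) = 77.3 → 77%
L = 84 + 0.7 × (52 − 84) = 61.6 → 62%

(87, 77, 62)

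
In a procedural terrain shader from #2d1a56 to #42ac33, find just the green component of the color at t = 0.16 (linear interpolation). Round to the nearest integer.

G₁ = 26 (from #2d1a56), G₂ = 172 (from #42ac33).
G = 26 + 0.16 × (172 − 26) = 49.36 → 49

49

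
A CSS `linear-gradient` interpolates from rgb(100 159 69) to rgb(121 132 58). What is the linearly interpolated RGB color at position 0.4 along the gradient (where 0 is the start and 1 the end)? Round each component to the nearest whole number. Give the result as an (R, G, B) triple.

R = 100 + 0.4 × (121 − 100) = 100 + 0.4 × 21 = 108.4 → 108
G = 159 + 0.4 × (132 − 159) = 159 + 0.4 × -27 = 148.2 → 148
B = 69 + 0.4 × (58 − 69) = 69 + 0.4 × -11 = 64.6 → 65

(108, 148, 65)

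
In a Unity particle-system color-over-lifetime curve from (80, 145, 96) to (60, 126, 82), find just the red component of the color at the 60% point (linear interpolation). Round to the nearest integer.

68

R = 80 + 0.6 × (60 − 80) = 68 → 68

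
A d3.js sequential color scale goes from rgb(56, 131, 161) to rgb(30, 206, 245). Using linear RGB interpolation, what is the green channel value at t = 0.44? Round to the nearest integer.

G = 131 + 0.44 × (206 − 131) = 164 → 164

164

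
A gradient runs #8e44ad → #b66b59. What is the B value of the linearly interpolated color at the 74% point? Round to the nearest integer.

111

B₁ = 173 (from #8e44ad), B₂ = 89 (from #b66b59).
B = 173 + 0.74 × (89 − 173) = 110.84 → 111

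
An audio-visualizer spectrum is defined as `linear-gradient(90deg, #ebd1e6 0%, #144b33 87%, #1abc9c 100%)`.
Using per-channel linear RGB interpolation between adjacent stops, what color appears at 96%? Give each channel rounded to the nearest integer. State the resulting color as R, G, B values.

(24, 153, 124)

96% lies between the 87% and 100% stops, so the local fraction is t = (96 − 87)/(100 − 87) = 9/13 ≈ 0.6923.
#144b33 → (20, 75, 51); #1abc9c → (26, 188, 156).
R = 20 + 0.6923 × (26 − 20) = 24.154 → 24
G = 75 + 0.6923 × (188 − 75) = 153.23 → 153
B = 51 + 0.6923 × (156 − 51) = 123.692 → 124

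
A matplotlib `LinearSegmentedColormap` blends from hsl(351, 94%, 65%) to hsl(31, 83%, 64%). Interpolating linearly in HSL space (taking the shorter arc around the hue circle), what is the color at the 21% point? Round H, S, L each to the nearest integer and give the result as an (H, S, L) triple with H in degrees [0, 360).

Hue: 31 − 351 = -320°, but |-320| > 180 so the shorter arc goes the other way: Δh = -320 + 360 = 40°.
H = 351 + 0.21 × (40) = 359.4 → 359°
S = 94 + 0.21 × (83 − 94) = 91.69 → 92%
L = 65 + 0.21 × (64 − 65) = 64.79 → 65%

(359, 92, 65)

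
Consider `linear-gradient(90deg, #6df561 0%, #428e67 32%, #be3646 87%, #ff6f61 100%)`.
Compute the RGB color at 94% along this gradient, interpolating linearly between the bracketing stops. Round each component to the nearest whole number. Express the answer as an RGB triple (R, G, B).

94% lies between the 87% and 100% stops, so the local fraction is t = (94 − 87)/(100 − 87) = 7/13 ≈ 0.5385.
#be3646 → (190, 54, 70); #ff6f61 → (255, 111, 97).
R = 190 + 0.5385 × (255 − 190) = 225.002 → 225
G = 54 + 0.5385 × (111 − 54) = 84.695 → 85
B = 70 + 0.5385 × (97 − 70) = 84.54 → 85

(225, 85, 85)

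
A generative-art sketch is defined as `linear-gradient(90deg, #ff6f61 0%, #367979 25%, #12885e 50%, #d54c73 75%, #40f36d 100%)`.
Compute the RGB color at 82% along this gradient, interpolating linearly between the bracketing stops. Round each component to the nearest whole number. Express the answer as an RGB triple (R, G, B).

(171, 123, 113)

82% lies between the 75% and 100% stops, so the local fraction is t = (82 − 75)/(100 − 75) = 7/25 ≈ 0.28.
#d54c73 → (213, 76, 115); #40f36d → (64, 243, 109).
R = 213 + 0.28 × (64 − 213) = 171.28 → 171
G = 76 + 0.28 × (243 − 76) = 122.76 → 123
B = 115 + 0.28 × (109 − 115) = 113.32 → 113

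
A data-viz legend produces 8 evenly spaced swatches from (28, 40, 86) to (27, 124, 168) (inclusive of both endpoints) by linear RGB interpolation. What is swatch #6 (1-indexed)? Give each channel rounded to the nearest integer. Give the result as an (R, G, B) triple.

(27, 100, 145)

With 8 swatches and endpoints inclusive, swatch 6 sits at t = (6 − 1)/(8 − 1) = 5/7 ≈ 0.7143.
R = 28 + 0.7143 × (27 − 28) = 27.286 → 27
G = 40 + 0.7143 × (124 − 40) = 100.001 → 100
B = 86 + 0.7143 × (168 − 86) = 144.573 → 145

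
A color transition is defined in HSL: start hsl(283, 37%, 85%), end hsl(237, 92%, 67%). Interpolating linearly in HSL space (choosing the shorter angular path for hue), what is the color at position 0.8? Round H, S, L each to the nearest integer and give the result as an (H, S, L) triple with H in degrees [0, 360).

(246, 81, 71)

Hue arc: Δh = 237 − 283 = -46° (|Δh| ≤ 180, already the shorter path).
H = 283 + 0.8 × (-46) = 246.2 → 246°
S = 37 + 0.8 × (92 − 37) = 81 → 81%
L = 85 + 0.8 × (67 − 85) = 70.6 → 71%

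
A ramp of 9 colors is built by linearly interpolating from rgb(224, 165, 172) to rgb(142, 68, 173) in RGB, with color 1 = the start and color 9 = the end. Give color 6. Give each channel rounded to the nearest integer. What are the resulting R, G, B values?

(173, 104, 173)

With 9 swatches and endpoints inclusive, swatch 6 sits at t = (6 − 1)/(9 − 1) = 5/8 ≈ 0.625.
R = 224 + 0.625 × (142 − 224) = 172.75 → 173
G = 165 + 0.625 × (68 − 165) = 104.375 → 104
B = 172 + 0.625 × (173 − 172) = 172.625 → 173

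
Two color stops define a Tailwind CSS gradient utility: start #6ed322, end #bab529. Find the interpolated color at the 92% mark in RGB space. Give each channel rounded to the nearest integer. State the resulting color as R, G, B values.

#6ed322 → (110, 211, 34); #bab529 → (186, 181, 41).
92% corresponds to t = 0.92.
R = 110 + 0.92 × (186 − 110) = 110 + 0.92 × 76 = 179.92 → 180
G = 211 + 0.92 × (181 − 211) = 211 + 0.92 × -30 = 183.4 → 183
B = 34 + 0.92 × (41 − 34) = 34 + 0.92 × 7 = 40.44 → 40

(180, 183, 40)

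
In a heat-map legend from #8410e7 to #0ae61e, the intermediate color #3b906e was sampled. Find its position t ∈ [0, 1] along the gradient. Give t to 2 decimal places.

Invert the lerp on the G channel (largest span, 214): t = (144 − 16) / (230 − 16) = 128/214 = 0.59813.
Check on R: (59 − 132)/(10 − 132) = 0.5984 ✓

0.60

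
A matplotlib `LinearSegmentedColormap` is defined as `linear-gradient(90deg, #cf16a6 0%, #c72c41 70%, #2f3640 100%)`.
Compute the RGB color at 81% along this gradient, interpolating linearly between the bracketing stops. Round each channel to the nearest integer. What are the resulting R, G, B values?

81% lies between the 70% and 100% stops, so the local fraction is t = (81 − 70)/(100 − 70) = 11/30 ≈ 0.3667.
#c72c41 → (199, 44, 65); #2f3640 → (47, 54, 64).
R = 199 + 0.3667 × (47 − 199) = 143.262 → 143
G = 44 + 0.3667 × (54 − 44) = 47.667 → 48
B = 65 + 0.3667 × (64 − 65) = 64.633 → 65

(143, 48, 65)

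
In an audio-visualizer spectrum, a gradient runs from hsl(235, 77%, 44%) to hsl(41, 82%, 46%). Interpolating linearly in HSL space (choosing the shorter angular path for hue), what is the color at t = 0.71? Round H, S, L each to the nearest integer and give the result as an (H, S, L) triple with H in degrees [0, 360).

(353, 81, 45)

Hue: 41 − 235 = -194°, but |-194| > 180 so the shorter arc goes the other way: Δh = -194 + 360 = 166°.
H = 235 + 0.71 × (166) = 352.86 → 353°
S = 77 + 0.71 × (82 − 77) = 80.55 → 81%
L = 44 + 0.71 × (46 − 44) = 45.42 → 45%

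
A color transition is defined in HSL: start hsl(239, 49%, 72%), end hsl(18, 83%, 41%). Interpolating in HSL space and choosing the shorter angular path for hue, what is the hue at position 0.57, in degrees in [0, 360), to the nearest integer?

Hue: 18 − 239 = -221°, but |-221| > 180 so the shorter arc goes the other way: Δh = -221 + 360 = 139°.
H = 239 + 0.57 × (139) = 318.23 → 318°

318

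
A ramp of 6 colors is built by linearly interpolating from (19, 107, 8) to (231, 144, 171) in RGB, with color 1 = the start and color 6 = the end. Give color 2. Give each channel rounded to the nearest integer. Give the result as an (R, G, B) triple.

(61, 114, 41)

With 6 swatches and endpoints inclusive, swatch 2 sits at t = (2 − 1)/(6 − 1) = 1/5 ≈ 0.2.
R = 19 + 0.2 × (231 − 19) = 61.4 → 61
G = 107 + 0.2 × (144 − 107) = 114.4 → 114
B = 8 + 0.2 × (171 − 8) = 40.6 → 41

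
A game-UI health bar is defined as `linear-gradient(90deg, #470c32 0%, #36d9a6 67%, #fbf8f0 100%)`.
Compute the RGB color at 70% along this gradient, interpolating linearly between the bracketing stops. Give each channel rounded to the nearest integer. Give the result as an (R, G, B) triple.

(72, 220, 173)

70% lies between the 67% and 100% stops, so the local fraction is t = (70 − 67)/(100 − 67) = 3/33 ≈ 0.0909.
#36d9a6 → (54, 217, 166); #fbf8f0 → (251, 248, 240).
R = 54 + 0.0909 × (251 − 54) = 71.907 → 72
G = 217 + 0.0909 × (248 − 217) = 219.818 → 220
B = 166 + 0.0909 × (240 − 166) = 172.727 → 173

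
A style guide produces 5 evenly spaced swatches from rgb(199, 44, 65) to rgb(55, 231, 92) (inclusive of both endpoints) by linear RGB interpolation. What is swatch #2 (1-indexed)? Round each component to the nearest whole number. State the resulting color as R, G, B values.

With 5 swatches and endpoints inclusive, swatch 2 sits at t = (2 − 1)/(5 − 1) = 1/4 ≈ 0.25.
R = 199 + 0.25 × (55 − 199) = 163 → 163
G = 44 + 0.25 × (231 − 44) = 90.75 → 91
B = 65 + 0.25 × (92 − 65) = 71.75 → 72

(163, 91, 72)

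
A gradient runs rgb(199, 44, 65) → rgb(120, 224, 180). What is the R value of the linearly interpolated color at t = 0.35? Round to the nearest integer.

171

R = 199 + 0.35 × (120 − 199) = 171.35 → 171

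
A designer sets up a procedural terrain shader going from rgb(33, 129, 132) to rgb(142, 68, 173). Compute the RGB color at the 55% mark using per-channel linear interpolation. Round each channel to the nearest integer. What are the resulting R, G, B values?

(93, 95, 155)

55% corresponds to t = 0.55.
R = 33 + 0.55 × (142 − 33) = 33 + 0.55 × 109 = 92.95 → 93
G = 129 + 0.55 × (68 − 129) = 129 + 0.55 × -61 = 95.45 → 95
B = 132 + 0.55 × (173 − 132) = 132 + 0.55 × 41 = 154.55 → 155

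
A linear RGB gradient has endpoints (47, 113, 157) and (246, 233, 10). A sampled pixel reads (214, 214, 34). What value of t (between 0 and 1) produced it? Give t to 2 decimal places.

0.84

Invert the lerp on the R channel (largest span, 199): t = (214 − 47) / (246 − 47) = 167/199 = 0.8392.
Check on G: (214 − 113)/(233 − 113) = 0.8417 ✓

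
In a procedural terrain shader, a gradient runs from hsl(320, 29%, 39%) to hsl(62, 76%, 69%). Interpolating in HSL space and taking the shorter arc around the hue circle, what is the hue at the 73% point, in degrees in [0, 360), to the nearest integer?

34

Hue: 62 − 320 = -258°, but |-258| > 180 so the shorter arc goes the other way: Δh = -258 + 360 = 102°.
H = 320 + 0.73 × (102) = 394.46 → 394 → 394 mod 360 = 34°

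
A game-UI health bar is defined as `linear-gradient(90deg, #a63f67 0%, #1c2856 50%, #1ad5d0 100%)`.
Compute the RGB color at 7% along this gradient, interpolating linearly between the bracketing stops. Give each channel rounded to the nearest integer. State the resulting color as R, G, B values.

(147, 60, 101)

7% lies between the 0% and 50% stops, so the local fraction is t = (7 − 0)/(50 − 0) = 7/50 ≈ 0.14.
#a63f67 → (166, 63, 103); #1c2856 → (28, 40, 86).
R = 166 + 0.14 × (28 − 166) = 146.68 → 147
G = 63 + 0.14 × (40 − 63) = 59.78 → 60
B = 103 + 0.14 × (86 − 103) = 100.62 → 101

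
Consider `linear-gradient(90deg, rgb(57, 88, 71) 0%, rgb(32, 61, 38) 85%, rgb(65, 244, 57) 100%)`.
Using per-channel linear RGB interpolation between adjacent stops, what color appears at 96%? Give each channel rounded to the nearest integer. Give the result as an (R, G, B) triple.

96% lies between the 85% and 100% stops, so the local fraction is t = (96 − 85)/(100 − 85) = 11/15 ≈ 0.7333.
R = 32 + 0.7333 × (65 − 32) = 56.199 → 56
G = 61 + 0.7333 × (244 − 61) = 195.194 → 195
B = 38 + 0.7333 × (57 − 38) = 51.933 → 52

(56, 195, 52)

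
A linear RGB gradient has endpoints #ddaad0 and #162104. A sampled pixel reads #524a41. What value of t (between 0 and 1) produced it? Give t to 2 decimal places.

Invert the lerp on the B channel (largest span, 204): t = (65 − 208) / (4 − 208) = -143/-204 = 0.70098.
Check on R: (82 − 221)/(22 − 221) = 0.6985 ✓

0.70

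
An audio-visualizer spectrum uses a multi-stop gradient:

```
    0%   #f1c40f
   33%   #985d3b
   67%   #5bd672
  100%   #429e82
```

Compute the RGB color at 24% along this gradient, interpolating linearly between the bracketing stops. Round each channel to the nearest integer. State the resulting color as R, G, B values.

(176, 121, 47)

24% lies between the 0% and 33% stops, so the local fraction is t = (24 − 0)/(33 − 0) = 24/33 ≈ 0.7273.
#f1c40f → (241, 196, 15); #985d3b → (152, 93, 59).
R = 241 + 0.7273 × (152 − 241) = 176.27 → 176
G = 196 + 0.7273 × (93 − 196) = 121.088 → 121
B = 15 + 0.7273 × (59 − 15) = 47.001 → 47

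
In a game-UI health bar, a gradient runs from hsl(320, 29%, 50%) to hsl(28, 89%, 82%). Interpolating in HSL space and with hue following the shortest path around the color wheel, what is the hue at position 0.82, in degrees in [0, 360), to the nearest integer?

Hue: 28 − 320 = -292°, but |-292| > 180 so the shorter arc goes the other way: Δh = -292 + 360 = 68°.
H = 320 + 0.82 × (68) = 375.76 → 376 → 376 mod 360 = 16°

16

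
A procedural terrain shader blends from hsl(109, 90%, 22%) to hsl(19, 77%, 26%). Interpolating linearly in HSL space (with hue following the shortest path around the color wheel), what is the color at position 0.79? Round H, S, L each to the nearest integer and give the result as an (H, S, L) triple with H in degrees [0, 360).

(38, 80, 25)

Hue arc: Δh = 19 − 109 = -90° (|Δh| ≤ 180, already the shorter path).
H = 109 + 0.79 × (-90) = 37.9 → 38°
S = 90 + 0.79 × (77 − 90) = 79.73 → 80%
L = 22 + 0.79 × (26 − 22) = 25.16 → 25%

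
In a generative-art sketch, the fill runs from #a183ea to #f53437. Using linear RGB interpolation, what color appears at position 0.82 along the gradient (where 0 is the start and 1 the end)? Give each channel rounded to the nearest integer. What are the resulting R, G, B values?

#a183ea → (161, 131, 234); #f53437 → (245, 52, 55).
R = 161 + 0.82 × (245 − 161) = 161 + 0.82 × 84 = 229.88 → 230
G = 131 + 0.82 × (52 − 131) = 131 + 0.82 × -79 = 66.22 → 66
B = 234 + 0.82 × (55 − 234) = 234 + 0.82 × -179 = 87.22 → 87
So the blended color is (230, 66, 87), about #e64257.

(230, 66, 87)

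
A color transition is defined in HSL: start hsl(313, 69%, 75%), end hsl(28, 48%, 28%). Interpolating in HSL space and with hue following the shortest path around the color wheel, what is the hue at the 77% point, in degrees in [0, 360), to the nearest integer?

Hue: 28 − 313 = -285°, but |-285| > 180 so the shorter arc goes the other way: Δh = -285 + 360 = 75°.
H = 313 + 0.77 × (75) = 370.75 → 371 → 371 mod 360 = 11°

11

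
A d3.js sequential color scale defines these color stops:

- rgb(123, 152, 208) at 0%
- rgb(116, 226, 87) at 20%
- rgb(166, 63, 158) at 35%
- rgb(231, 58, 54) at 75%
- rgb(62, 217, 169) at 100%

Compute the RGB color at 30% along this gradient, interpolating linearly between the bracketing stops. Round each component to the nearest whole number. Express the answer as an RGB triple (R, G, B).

(149, 117, 134)

30% lies between the 20% and 35% stops, so the local fraction is t = (30 − 20)/(35 − 20) = 10/15 ≈ 0.6667.
R = 116 + 0.6667 × (166 − 116) = 149.335 → 149
G = 226 + 0.6667 × (63 − 226) = 117.328 → 117
B = 87 + 0.6667 × (158 − 87) = 134.336 → 134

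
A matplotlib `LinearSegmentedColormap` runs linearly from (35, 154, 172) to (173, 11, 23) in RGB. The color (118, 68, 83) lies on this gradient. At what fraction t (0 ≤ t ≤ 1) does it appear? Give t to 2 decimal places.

0.60

Invert the lerp on the B channel (largest span, 149): t = (83 − 172) / (23 − 172) = -89/-149 = 0.59732.
Check on R: (118 − 35)/(173 − 35) = 0.6014 ✓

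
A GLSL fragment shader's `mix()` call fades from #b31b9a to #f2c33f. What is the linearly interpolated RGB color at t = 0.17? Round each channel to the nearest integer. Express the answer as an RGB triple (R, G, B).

(190, 56, 139)

#b31b9a → (179, 27, 154); #f2c33f → (242, 195, 63).
R = 179 + 0.17 × (242 − 179) = 179 + 0.17 × 63 = 189.71 → 190
G = 27 + 0.17 × (195 − 27) = 27 + 0.17 × 168 = 55.56 → 56
B = 154 + 0.17 × (63 − 154) = 154 + 0.17 × -91 = 138.53 → 139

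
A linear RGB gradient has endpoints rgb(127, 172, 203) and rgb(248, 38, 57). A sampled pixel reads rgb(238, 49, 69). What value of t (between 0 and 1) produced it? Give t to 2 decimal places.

Invert the lerp on the B channel (largest span, 146): t = (69 − 203) / (57 − 203) = -134/-146 = 0.91781.
Check on R: (238 − 127)/(248 − 127) = 0.9174 ✓

0.92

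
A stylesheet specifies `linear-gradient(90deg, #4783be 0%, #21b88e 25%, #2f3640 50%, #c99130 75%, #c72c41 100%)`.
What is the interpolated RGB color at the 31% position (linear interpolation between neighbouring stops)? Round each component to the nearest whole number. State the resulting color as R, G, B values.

(36, 153, 123)

31% lies between the 25% and 50% stops, so the local fraction is t = (31 − 25)/(50 − 25) = 6/25 ≈ 0.24.
#21b88e → (33, 184, 142); #2f3640 → (47, 54, 64).
R = 33 + 0.24 × (47 − 33) = 36.36 → 36
G = 184 + 0.24 × (54 − 184) = 152.8 → 153
B = 142 + 0.24 × (64 − 142) = 123.28 → 123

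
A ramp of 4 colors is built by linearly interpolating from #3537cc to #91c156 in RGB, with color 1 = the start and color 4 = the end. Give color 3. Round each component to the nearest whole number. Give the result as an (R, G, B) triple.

With 4 swatches and endpoints inclusive, swatch 3 sits at t = (3 − 1)/(4 − 1) = 2/3 ≈ 0.6667.
#3537cc → (53, 55, 204); #91c156 → (145, 193, 86).
R = 53 + 0.6667 × (145 − 53) = 114.336 → 114
G = 55 + 0.6667 × (193 − 55) = 147.005 → 147
B = 204 + 0.6667 × (86 − 204) = 125.329 → 125

(114, 147, 125)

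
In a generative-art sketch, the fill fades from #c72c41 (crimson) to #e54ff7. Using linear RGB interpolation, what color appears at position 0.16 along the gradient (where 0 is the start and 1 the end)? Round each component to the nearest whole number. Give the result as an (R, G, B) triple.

(204, 50, 94)

#c72c41 → (199, 44, 65); #e54ff7 → (229, 79, 247).
R = 199 + 0.16 × (229 − 199) = 199 + 0.16 × 30 = 203.8 → 204
G = 44 + 0.16 × (79 − 44) = 44 + 0.16 × 35 = 49.6 → 50
B = 65 + 0.16 × (247 − 65) = 65 + 0.16 × 182 = 94.12 → 94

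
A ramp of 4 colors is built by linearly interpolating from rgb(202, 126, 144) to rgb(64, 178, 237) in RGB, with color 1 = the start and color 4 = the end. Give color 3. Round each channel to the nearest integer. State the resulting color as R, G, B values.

(110, 161, 206)

With 4 swatches and endpoints inclusive, swatch 3 sits at t = (3 − 1)/(4 − 1) = 2/3 ≈ 0.6667.
R = 202 + 0.6667 × (64 − 202) = 109.995 → 110
G = 126 + 0.6667 × (178 − 126) = 160.668 → 161
B = 144 + 0.6667 × (237 − 144) = 206.003 → 206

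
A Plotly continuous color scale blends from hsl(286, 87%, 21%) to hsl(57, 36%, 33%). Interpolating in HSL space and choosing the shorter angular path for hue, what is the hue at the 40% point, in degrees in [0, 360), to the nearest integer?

Hue: 57 − 286 = -229°, but |-229| > 180 so the shorter arc goes the other way: Δh = -229 + 360 = 131°.
H = 286 + 0.4 × (131) = 338.4 → 338°

338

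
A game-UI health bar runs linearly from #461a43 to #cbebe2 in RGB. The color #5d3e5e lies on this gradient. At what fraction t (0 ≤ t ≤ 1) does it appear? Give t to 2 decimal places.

0.17

Invert the lerp on the G channel (largest span, 209): t = (62 − 26) / (235 − 26) = 36/209 = 0.17225.
Check on R: (93 − 70)/(203 − 70) = 0.1729 ✓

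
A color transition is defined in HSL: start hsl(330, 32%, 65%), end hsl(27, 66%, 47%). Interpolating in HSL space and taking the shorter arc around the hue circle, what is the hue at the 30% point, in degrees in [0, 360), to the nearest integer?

347

Hue: 27 − 330 = -303°, but |-303| > 180 so the shorter arc goes the other way: Δh = -303 + 360 = 57°.
H = 330 + 0.3 × (57) = 347.1 → 347°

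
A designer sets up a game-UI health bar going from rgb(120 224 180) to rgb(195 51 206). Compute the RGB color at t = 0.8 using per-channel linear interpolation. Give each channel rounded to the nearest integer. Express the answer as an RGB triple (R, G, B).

(180, 86, 201)

R = 120 + 0.8 × (195 − 120) = 120 + 0.8 × 75 = 180 → 180
G = 224 + 0.8 × (51 − 224) = 224 + 0.8 × -173 = 85.6 → 86
B = 180 + 0.8 × (206 − 180) = 180 + 0.8 × 26 = 200.8 → 201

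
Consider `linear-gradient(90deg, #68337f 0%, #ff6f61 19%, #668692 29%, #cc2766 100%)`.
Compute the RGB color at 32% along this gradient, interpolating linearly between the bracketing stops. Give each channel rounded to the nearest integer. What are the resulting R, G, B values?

(106, 130, 144)

32% lies between the 29% and 100% stops, so the local fraction is t = (32 − 29)/(100 − 29) = 3/71 ≈ 0.0423.
#668692 → (102, 134, 146); #cc2766 → (204, 39, 102).
R = 102 + 0.0423 × (204 − 102) = 106.315 → 106
G = 134 + 0.0423 × (39 − 134) = 129.982 → 130
B = 146 + 0.0423 × (102 − 146) = 144.139 → 144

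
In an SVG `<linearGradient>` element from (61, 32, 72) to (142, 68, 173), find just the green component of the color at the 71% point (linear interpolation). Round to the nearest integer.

G = 32 + 0.71 × (68 − 32) = 57.56 → 58

58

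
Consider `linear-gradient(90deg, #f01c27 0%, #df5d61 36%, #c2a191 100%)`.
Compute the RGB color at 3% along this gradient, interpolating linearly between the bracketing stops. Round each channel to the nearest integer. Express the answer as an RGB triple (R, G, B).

(239, 33, 44)

3% lies between the 0% and 36% stops, so the local fraction is t = (3 − 0)/(36 − 0) = 3/36 ≈ 0.0833.
#f01c27 → (240, 28, 39); #df5d61 → (223, 93, 97).
R = 240 + 0.0833 × (223 − 240) = 238.584 → 239
G = 28 + 0.0833 × (93 − 28) = 33.415 → 33
B = 39 + 0.0833 × (97 − 39) = 43.831 → 44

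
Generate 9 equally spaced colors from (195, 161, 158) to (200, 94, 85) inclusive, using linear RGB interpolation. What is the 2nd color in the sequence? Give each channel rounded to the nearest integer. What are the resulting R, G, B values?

(196, 153, 149)

With 9 swatches and endpoints inclusive, swatch 2 sits at t = (2 − 1)/(9 − 1) = 1/8 ≈ 0.125.
R = 195 + 0.125 × (200 − 195) = 195.625 → 196
G = 161 + 0.125 × (94 − 161) = 152.625 → 153
B = 158 + 0.125 × (85 − 158) = 148.875 → 149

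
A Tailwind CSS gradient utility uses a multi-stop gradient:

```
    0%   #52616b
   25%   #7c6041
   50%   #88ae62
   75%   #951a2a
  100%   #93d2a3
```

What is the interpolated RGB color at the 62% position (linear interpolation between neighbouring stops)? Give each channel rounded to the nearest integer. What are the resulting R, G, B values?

(142, 103, 71)

62% lies between the 50% and 75% stops, so the local fraction is t = (62 − 50)/(75 − 50) = 12/25 ≈ 0.48.
#88ae62 → (136, 174, 98); #951a2a → (149, 26, 42).
R = 136 + 0.48 × (149 − 136) = 142.24 → 142
G = 174 + 0.48 × (26 − 174) = 102.96 → 103
B = 98 + 0.48 × (42 − 98) = 71.12 → 71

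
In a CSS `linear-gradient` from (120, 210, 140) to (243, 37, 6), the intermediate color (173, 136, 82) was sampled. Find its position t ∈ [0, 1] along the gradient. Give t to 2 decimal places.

0.43

Invert the lerp on the G channel (largest span, 173): t = (136 − 210) / (37 − 210) = -74/-173 = 0.42775.
Check on R: (173 − 120)/(243 − 120) = 0.4309 ✓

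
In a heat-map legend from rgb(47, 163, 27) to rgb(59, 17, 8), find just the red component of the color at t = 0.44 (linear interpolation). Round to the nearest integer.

52

R = 47 + 0.44 × (59 − 47) = 52.28 → 52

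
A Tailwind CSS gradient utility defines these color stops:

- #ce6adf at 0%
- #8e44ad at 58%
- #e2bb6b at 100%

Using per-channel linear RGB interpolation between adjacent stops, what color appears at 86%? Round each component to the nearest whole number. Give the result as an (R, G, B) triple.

(198, 147, 129)

86% lies between the 58% and 100% stops, so the local fraction is t = (86 − 58)/(100 − 58) = 28/42 ≈ 0.6667.
#8e44ad → (142, 68, 173); #e2bb6b → (226, 187, 107).
R = 142 + 0.6667 × (226 − 142) = 198.003 → 198
G = 68 + 0.6667 × (187 − 68) = 147.337 → 147
B = 173 + 0.6667 × (107 − 173) = 128.998 → 129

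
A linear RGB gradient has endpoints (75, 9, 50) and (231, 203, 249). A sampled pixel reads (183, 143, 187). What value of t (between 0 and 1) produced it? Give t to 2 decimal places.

0.69

Invert the lerp on the B channel (largest span, 199): t = (187 − 50) / (249 − 50) = 137/199 = 0.68844.
Check on R: (183 − 75)/(231 − 75) = 0.6923 ✓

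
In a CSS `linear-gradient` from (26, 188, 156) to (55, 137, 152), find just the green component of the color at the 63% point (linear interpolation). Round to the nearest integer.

G = 188 + 0.63 × (137 − 188) = 155.87 → 156

156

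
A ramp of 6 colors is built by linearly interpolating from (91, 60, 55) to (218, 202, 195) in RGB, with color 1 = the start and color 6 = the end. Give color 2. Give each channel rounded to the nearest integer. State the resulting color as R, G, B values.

(116, 88, 83)

With 6 swatches and endpoints inclusive, swatch 2 sits at t = (2 − 1)/(6 − 1) = 1/5 ≈ 0.2.
R = 91 + 0.2 × (218 − 91) = 116.4 → 116
G = 60 + 0.2 × (202 − 60) = 88.4 → 88
B = 55 + 0.2 × (195 − 55) = 83 → 83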